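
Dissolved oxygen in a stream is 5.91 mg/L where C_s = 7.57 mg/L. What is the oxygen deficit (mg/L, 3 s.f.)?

D = C_s − C = 7.57 − 5.91 = 1.66 mg/L.

D ≈ 1.66 mg/L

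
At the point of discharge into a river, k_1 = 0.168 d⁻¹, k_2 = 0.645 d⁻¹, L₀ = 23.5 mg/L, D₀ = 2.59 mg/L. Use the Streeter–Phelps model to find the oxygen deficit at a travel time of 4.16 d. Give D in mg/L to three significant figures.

k_1 L₀/(k_2−k_1) = 0.168×23.5/(0.645−0.168) = 3.948/0.4770 = 8.277 mg/L.
e^(−k_1 t) = e^(−0.168×4.160) = 0.4971; e^(−k_2 t) = e^(−0.645×4.160) = 0.06834.
D = 8.277 × (0.4971 − 0.06834) + 2.59 × 0.06834 = 3.549 + 0.1770 = 3.726 mg/L.

D ≈ 3.73 mg/L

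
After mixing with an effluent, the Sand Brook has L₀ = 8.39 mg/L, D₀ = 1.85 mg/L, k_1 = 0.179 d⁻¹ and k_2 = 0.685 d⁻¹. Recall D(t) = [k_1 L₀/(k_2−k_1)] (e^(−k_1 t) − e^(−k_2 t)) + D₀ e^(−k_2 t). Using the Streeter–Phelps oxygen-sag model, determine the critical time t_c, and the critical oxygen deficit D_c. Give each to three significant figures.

t_c ≈ 0.723 d; D_c ≈ 1.93 mg/L

With k_2/k_1 = 3.827 and 1 − D₀(k_2−k_1)/(k_1 L₀) = 0.3767,
t_c = ln(3.827 × 0.3767) / (0.685 − 0.179) = ln(1.442) / 0.5060 = 0.3657/0.5060 = 0.7227 d.
L(t_c) = L₀ e^(−k_1 t_c) = 8.39 × 0.8787 = 7.372 mg/L, and at the critical point k_2 D_c = k_1 L, so D_c = (0.179/0.685) × 7.372 = 1.926 mg/L.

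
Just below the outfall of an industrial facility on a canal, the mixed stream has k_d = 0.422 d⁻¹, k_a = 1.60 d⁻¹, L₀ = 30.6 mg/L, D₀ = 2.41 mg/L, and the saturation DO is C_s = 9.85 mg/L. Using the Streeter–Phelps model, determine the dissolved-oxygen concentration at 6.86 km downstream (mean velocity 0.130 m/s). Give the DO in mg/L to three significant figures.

Travel time t = x/v = 6.86 km / (0.130 m/s) = 6860 m / 0.130 m/s = 52770 s = 0.6108 d.
k_d L₀/(k_a−k_d) = 0.422×30.6/(1.60−0.422) = 12.91/1.178 = 10.96 mg/L.
e^(−k_d t) = e^(−0.422×0.6108) = 0.7728; e^(−k_a t) = e^(−1.60×0.6108) = 0.3764.
D = 10.96 × (0.7728 − 0.3764) + 2.41 × 0.3764 = 4.346 + 0.9070 = 5.253 mg/L.
DO = C_s − D = 9.85 − 5.253 = 4.597 mg/L.

DO ≈ 4.60 mg/L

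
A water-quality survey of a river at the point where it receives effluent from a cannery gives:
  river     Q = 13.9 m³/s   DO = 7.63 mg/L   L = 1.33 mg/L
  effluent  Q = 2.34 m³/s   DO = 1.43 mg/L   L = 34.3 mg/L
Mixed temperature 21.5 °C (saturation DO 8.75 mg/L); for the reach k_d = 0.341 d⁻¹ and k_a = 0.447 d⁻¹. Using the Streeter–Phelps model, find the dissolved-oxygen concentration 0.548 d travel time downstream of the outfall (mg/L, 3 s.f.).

Mixed DO = (13.9×7.63 + 2.34×1.43)/(13.9+2.34) = 109.4/16.24 = 6.737 mg/L.
Mixed L₀ = (13.9×1.33 + 2.34×34.3)/(16.24) = 98.75/16.24 = 6.081 mg/L.
Initial deficit D₀ = C_s − DO₀ = 8.75 − 6.737 = 2.013 mg/L.
D(0.548) = [0.341×6.081/(0.447−0.341)](e^(−0.341×0.548) − e^(−0.447×0.548)) + 2.013 e^(−0.447×0.548)
= 19.56 × (0.8296 − 0.7827) + 2.013 × 0.7827 = 2.492 mg/L.
DO = 8.75 − 2.492 = 6.258 mg/L.

DO ≈ 6.26 mg/L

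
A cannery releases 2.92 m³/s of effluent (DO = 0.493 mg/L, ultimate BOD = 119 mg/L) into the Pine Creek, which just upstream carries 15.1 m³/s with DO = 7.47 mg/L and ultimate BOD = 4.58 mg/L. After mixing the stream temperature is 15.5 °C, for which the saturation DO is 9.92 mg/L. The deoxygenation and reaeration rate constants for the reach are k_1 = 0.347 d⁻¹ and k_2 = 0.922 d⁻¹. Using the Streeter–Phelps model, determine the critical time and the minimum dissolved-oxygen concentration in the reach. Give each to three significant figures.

Mixed DO = (15.1×7.47 + 2.92×0.493)/(15.1+2.92) = 114.2/18.02 = 6.339 mg/L.
Mixed L₀ = (15.1×4.58 + 2.92×119)/(18.02) = 416.6/18.02 = 23.12 mg/L.
Initial deficit D₀ = C_s − DO₀ = 9.92 − 6.339 = 3.581 mg/L.
t_c = (1/0.5750) ln[(0.922/0.347)(1 − 3.581×0.5750/(0.347×23.12))] = 1.739 × ln(1.975) = 1.184 d.
D_c = (0.347/0.922) × 23.12 × e^(−0.347×1.184) = 0.3764 × 23.12 × 0.6631 = 5.770 mg/L.
Minimum DO = 9.92 − 5.770 = 4.150 mg/L.

t_c ≈ 1.18 d; minimum DO ≈ 4.15 mg/L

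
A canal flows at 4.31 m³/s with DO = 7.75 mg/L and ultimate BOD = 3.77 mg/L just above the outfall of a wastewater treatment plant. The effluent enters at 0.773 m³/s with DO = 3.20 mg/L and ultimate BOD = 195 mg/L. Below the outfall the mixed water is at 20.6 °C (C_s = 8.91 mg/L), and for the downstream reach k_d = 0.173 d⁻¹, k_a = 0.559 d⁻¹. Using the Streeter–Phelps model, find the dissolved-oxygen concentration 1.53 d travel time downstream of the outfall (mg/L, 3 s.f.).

DO ≈ 3.08 mg/L

Mixed DO = (4.31×7.75 + 0.773×3.20)/(4.31+0.773) = 35.88/5.083 = 7.058 mg/L.
Mixed L₀ = (4.31×3.77 + 0.773×195)/(5.083) = 167.0/5.083 = 32.85 mg/L.
Initial deficit D₀ = C_s − DO₀ = 8.91 − 7.058 = 1.852 mg/L.
D(1.53) = [0.173×32.85/(0.559−0.173)](e^(−0.173×1.53) − e^(−0.559×1.53)) + 1.852 e^(−0.559×1.53)
= 14.72 × (0.7674 − 0.4252) + 1.852 × 0.4252 = 5.827 mg/L.
DO = 8.91 − 5.827 = 3.083 mg/L.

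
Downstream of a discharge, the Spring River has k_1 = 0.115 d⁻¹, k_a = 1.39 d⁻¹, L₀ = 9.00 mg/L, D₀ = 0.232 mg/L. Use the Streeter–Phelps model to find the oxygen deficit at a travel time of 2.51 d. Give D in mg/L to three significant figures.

k_1 L₀/(k_a−k_1) = 0.115×9.00/(1.39−0.115) = 1.035/1.275 = 0.8118 mg/L.
e^(−k_1 t) = e^(−0.115×2.510) = 0.7493; e^(−k_a t) = e^(−1.39×2.510) = 0.03053.
D = 0.8118 × (0.7493 − 0.03053) + 0.232 × 0.03053 = 0.5834 + 0.007084 = 0.5905 mg/L.

D ≈ 0.591 mg/L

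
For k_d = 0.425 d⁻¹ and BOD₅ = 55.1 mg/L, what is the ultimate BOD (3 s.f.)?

L₀ ≈ 62.6 mg/L

BOD₅ = L₀(1 − e^(−5k_d)) ⇒ L₀ = BOD₅ / (1 − e^(−5×0.425))
= 55.1 / (1 − 0.1194) = 55.1 / 0.8806 = 62.57 mg/L.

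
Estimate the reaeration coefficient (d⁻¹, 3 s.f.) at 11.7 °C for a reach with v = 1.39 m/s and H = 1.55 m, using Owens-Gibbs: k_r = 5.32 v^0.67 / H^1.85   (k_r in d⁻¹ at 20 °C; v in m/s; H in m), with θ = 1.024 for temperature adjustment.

k_r(20) = 5.32 × 1.39^0.67 / 1.55^1.85 = 5.32 × 1.247 / 2.250 = 2.949 d⁻¹.
k_r(11.7) = 2.949 × 1.024^(11.7−20) = 2.949 × 0.8213 = 2.422 d⁻¹.

k_r ≈ 2.42 d⁻¹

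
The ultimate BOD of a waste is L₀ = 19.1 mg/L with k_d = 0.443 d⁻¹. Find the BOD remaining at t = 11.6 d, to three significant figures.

L ≈ 0.112 mg/L

L_t = L₀ e^(−k_d t) = 19.1 × e^(−0.443×11.6) = 19.1 × 0.005865 = 0.1120 mg/L.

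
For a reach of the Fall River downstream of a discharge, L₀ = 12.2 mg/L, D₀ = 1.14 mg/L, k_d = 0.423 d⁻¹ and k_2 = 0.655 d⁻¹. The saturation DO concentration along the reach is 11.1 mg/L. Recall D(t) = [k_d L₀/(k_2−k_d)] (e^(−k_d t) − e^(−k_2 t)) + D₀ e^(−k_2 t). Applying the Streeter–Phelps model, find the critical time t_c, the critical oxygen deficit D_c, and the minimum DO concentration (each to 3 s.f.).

At the critical point dD/dt = 0, so k_d L₀ e^(−k_d t) = k_2 D. Substituting D(t) from the Streeter–Phelps equation and solving for t gives
t_c = ln[(k_2/k_d)(1 − D₀(k_2−k_d)/(k_d L₀))] / (k_2−k_d).
Here k_2−k_d = 0.2320 d⁻¹ and 1 − D₀(k_2−k_d)/(k_d L₀) = 1 − 1.14×0.2320/(0.423×12.2) = 0.9488, so
t_c = ln(1.548 × 0.9488) / 0.2320 = 0.3847 / 0.2320 = 1.658 d.
D_c = (k_d/k_2) L₀ e^(−k_d t_c) = (0.423/0.655) × 12.2 × e^(−0.423×1.658) = 0.6458 × 12.2 × 0.4959 = 3.907 mg/L.
Minimum DO = C_s − D_c = 11.1 − 3.907 = 7.193 mg/L.

t_c ≈ 1.66 d; D_c ≈ 3.91 mg/L; min DO ≈ 7.19 mg/L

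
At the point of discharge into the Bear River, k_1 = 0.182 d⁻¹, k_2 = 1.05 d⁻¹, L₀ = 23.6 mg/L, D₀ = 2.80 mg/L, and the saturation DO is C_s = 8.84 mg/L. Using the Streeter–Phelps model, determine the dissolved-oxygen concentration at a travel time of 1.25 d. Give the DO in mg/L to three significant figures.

DO ≈ 5.48 mg/L

k_1 L₀/(k_2−k_1) = 0.182×23.6/(1.05−0.182) = 4.295/0.8680 = 4.948 mg/L.
e^(−k_1 t) = e^(−0.182×1.250) = 0.7965; e^(−k_2 t) = e^(−1.05×1.250) = 0.2691.
D = 4.948 × (0.7965 − 0.2691) + 2.80 × 0.2691 = 2.610 + 0.7536 = 3.363 mg/L.
DO = C_s − D = 8.84 − 3.363 = 5.477 mg/L.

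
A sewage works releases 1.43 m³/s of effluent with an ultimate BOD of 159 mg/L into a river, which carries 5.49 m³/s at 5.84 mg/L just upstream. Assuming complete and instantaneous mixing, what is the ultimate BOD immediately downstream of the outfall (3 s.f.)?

Flow-weighted mixing: C = (Q_r C_r + Q_w C_w)/(Q_r + Q_w)
= (5.49×5.84 + 1.43×159)/(5.49 + 1.43) = 259.4/6.920 = 37.49 mg/L.

37.5 mg/L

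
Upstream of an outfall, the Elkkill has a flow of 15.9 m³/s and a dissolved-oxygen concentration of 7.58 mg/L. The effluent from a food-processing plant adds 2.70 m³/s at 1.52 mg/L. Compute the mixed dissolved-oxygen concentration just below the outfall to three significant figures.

6.70 mg/L

Flow-weighted mixing: C = (Q_r C_r + Q_w C_w)/(Q_r + Q_w)
= (15.9×7.58 + 2.70×1.52)/(15.9 + 2.70) = 124.6/18.60 = 6.700 mg/L.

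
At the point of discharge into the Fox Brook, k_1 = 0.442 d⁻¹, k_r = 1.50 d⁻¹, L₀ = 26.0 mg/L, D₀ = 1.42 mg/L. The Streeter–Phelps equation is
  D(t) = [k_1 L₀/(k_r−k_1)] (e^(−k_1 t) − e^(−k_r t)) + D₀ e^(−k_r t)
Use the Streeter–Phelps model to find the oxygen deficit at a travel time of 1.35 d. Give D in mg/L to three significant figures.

k_1 L₀/(k_r−k_1) = 0.442×26.0/(1.50−0.442) = 11.49/1.058 = 10.86 mg/L.
e^(−k_1 t) = e^(−0.442×1.350) = 0.5506; e^(−k_r t) = e^(−1.50×1.350) = 0.1320.
D = 10.86 × (0.5506 − 0.1320) + 1.42 × 0.1320 = 4.547 + 0.1874 = 4.735 mg/L.

D ≈ 4.73 mg/L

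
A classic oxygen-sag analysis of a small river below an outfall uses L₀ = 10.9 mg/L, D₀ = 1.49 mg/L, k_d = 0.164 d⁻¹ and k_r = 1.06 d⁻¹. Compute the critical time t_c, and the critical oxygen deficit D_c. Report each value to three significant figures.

t_c ≈ 0.550 d; D_c ≈ 1.54 mg/L

With k_r/k_d = 6.463 and 1 − D₀(k_r−k_d)/(k_d L₀) = 0.2532,
t_c = ln(6.463 × 0.2532) / (1.06 − 0.164) = ln(1.636) / 0.8960 = 0.4924/0.8960 = 0.5496 d.
D_c = (k_d/k_r) L₀ e^(−k_d t_c) = (0.164/1.06) × 10.9 × e^(−0.164×0.5496) = 0.1547 × 10.9 × 0.9138 = 1.541 mg/L.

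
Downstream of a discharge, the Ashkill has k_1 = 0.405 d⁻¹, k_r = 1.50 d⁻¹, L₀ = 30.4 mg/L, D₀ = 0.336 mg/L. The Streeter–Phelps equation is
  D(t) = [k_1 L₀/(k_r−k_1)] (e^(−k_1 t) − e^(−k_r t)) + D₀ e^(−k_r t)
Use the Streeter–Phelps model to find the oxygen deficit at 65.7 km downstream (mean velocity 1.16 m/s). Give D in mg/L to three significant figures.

Travel time t = x/v = 65.7 km / (1.16 m/s) = 65700 m / 1.16 m/s = 56640 s = 0.6555 d.
k_1 L₀/(k_r−k_1) = 0.405×30.4/(1.50−0.405) = 12.31/1.095 = 11.24 mg/L.
e^(−k_1 t) = e^(−0.405×0.6555) = 0.7668; e^(−k_r t) = e^(−1.50×0.6555) = 0.3741.
D = 11.24 × (0.7668 − 0.3741) + 0.336 × 0.3741 = 4.416 + 0.1257 = 4.542 mg/L.

D ≈ 4.54 mg/L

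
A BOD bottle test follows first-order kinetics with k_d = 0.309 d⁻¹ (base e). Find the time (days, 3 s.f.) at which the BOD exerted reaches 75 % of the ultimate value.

t ≈ 4.49 d

y/L₀ = 1 − e^(−k_d t) = 0.75 ⇒ e^(−k_d t) = 0.250
t = −ln(0.250) / 0.309 = 1.386 / 0.309 = 4.486 d.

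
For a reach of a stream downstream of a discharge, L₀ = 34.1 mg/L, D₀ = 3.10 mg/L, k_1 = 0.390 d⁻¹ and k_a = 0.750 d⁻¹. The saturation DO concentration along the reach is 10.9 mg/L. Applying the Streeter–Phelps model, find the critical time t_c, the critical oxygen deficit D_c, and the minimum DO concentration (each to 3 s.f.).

t_c = [1/(k_a−k_1)] ln[(k_a/k_1)(1 − D₀(k_a−k_1)/(k_1 L₀))]
= [1/(0.750−0.390)] ln[(0.750/0.390)(1 − 3.10×0.3600/(0.390×34.1))]
= (1/0.3600) ln[1.923 × 0.9161] = 2.778 × ln(1.762) = 2.778 × 0.5663 = 1.573 d.
D_c = (k_1/k_a) L₀ e^(−k_1 t_c) = (0.390/0.750) × 34.1 × e^(−0.390×1.573) = 0.5200 × 34.1 × 0.5415 = 9.601 mg/L.
Minimum DO = C_s − D_c = 10.9 − 9.601 = 1.299 mg/L.

t_c ≈ 1.57 d; D_c ≈ 9.60 mg/L; min DO ≈ 1.30 mg/L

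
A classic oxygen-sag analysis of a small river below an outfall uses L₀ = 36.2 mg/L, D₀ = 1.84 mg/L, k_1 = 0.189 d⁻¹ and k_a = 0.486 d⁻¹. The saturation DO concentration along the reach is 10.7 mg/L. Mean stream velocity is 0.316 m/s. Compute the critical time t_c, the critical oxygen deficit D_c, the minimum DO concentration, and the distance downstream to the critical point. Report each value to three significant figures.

t_c ≈ 2.90 d; D_c ≈ 8.14 mg/L; min DO ≈ 2.56 mg/L; x_c ≈ 79.2 km

At the critical point dD/dt = 0, so k_1 L₀ e^(−k_1 t) = k_a D. Substituting D(t) from the Streeter–Phelps equation and solving for t gives
t_c = ln[(k_a/k_1)(1 − D₀(k_a−k_1)/(k_1 L₀))] / (k_a−k_1).
Here k_a−k_1 = 0.2970 d⁻¹ and 1 − D₀(k_a−k_1)/(k_1 L₀) = 1 − 1.84×0.2970/(0.189×36.2) = 0.9201, so
t_c = ln(2.571 × 0.9201) / 0.2970 = 0.8612 / 0.2970 = 2.900 d.
D_c = (k_1/k_a) L₀ e^(−k_1 t_c) = (0.189/0.486) × 36.2 × e^(−0.189×2.900) = 0.3889 × 36.2 × 0.5781 = 8.138 mg/L.
Minimum DO = C_s − D_c = 10.7 − 8.138 = 2.562 mg/L.
x_c = v t_c = 0.316 m/s × 2.900 d × 86400 s/d = 79170 m ≈ 79.2 km.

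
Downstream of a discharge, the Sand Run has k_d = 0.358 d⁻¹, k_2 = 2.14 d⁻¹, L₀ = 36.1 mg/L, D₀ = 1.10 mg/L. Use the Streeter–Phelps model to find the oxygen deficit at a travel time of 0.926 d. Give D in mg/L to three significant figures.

D ≈ 4.36 mg/L

k_d L₀/(k_2−k_d) = 0.358×36.1/(2.14−0.358) = 12.92/1.782 = 7.252 mg/L.
e^(−k_d t) = e^(−0.358×0.9260) = 0.7178; e^(−k_2 t) = e^(−2.14×0.9260) = 0.1378.
D = 7.252 × (0.7178 − 0.1378) + 1.10 × 0.1378 = 4.206 + 0.1516 = 4.358 mg/L.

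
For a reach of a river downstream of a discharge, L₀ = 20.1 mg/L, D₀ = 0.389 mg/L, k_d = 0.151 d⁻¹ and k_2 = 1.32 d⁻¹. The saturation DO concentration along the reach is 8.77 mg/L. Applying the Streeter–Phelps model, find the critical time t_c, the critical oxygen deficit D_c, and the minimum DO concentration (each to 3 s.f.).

t_c ≈ 1.72 d; D_c ≈ 1.77 mg/L; min DO ≈ 7.00 mg/L

With k_2/k_d = 8.742 and 1 − D₀(k_2−k_d)/(k_d L₀) = 0.8502,
t_c = ln(8.742 × 0.8502) / (1.32 − 0.151) = ln(7.432) / 1.169 = 2.006/1.169 = 1.716 d.
D_c = (k_d/k_2) L₀ e^(−k_d t_c) = (0.151/1.32) × 20.1 × e^(−0.151×1.716) = 0.1144 × 20.1 × 0.7718 = 1.775 mg/L.
Minimum DO = C_s − D_c = 8.77 − 1.775 = 6.995 mg/L.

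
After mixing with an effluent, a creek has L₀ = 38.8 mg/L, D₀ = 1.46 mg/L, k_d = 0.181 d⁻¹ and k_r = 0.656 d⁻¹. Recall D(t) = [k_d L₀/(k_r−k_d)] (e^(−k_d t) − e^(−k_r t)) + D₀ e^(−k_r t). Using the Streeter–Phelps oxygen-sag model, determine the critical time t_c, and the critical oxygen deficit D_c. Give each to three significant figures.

At the critical point dD/dt = 0, so k_d L₀ e^(−k_d t) = k_r D. Substituting D(t) from the Streeter–Phelps equation and solving for t gives
t_c = ln[(k_r/k_d)(1 − D₀(k_r−k_d)/(k_d L₀))] / (k_r−k_d).
Here k_r−k_d = 0.4750 d⁻¹ and 1 − D₀(k_r−k_d)/(k_d L₀) = 1 − 1.46×0.4750/(0.181×38.8) = 0.9013, so
t_c = ln(3.624 × 0.9013) / 0.4750 = 1.184 / 0.4750 = 2.492 d.
D_c = (k_d/k_r) L₀ e^(−k_d t_c) = (0.181/0.656) × 38.8 × e^(−0.181×2.492) = 0.2759 × 38.8 × 0.6370 = 6.819 mg/L.

t_c ≈ 2.49 d; D_c ≈ 6.82 mg/L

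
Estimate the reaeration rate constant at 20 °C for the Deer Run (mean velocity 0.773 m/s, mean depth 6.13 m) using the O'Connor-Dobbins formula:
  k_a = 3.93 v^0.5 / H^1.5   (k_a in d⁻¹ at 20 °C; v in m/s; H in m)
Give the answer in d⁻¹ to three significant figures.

k_a = 3.93 × 0.773^0.5 / 6.13^1.5 = 3.93 × 0.8792 / 15.18 = 0.2277 d⁻¹.

k_a ≈ 0.228 d⁻¹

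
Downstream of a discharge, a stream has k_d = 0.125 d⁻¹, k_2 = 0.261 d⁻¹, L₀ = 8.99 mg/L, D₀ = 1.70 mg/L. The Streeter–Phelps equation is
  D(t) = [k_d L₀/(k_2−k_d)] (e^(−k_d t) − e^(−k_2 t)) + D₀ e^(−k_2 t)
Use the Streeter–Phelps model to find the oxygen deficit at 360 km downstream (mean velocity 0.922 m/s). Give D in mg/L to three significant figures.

D ≈ 2.68 mg/L

Travel time t = x/v = 360 km / (0.922 m/s) = 360000 m / 0.922 m/s = 390500 s = 4.519 d.
k_d L₀/(k_2−k_d) = 0.125×8.99/(0.261−0.125) = 1.124/0.1360 = 8.263 mg/L.
e^(−k_d t) = e^(−0.125×4.519) = 0.5684; e^(−k_2 t) = e^(−0.261×4.519) = 0.3074.
D = 8.263 × (0.5684 − 0.3074) + 1.70 × 0.3074 = 2.157 + 0.5226 = 2.679 mg/L.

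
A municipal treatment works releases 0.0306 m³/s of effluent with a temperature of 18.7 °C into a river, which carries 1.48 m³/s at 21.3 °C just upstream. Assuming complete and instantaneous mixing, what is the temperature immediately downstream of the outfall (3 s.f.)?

21.2 °C

Flow-weighted mixing: C = (Q_r C_r + Q_w C_w)/(Q_r + Q_w)
= (1.48×21.3 + 0.0306×18.7)/(1.48 + 0.0306) = 32.10/1.511 = 21.25 °C.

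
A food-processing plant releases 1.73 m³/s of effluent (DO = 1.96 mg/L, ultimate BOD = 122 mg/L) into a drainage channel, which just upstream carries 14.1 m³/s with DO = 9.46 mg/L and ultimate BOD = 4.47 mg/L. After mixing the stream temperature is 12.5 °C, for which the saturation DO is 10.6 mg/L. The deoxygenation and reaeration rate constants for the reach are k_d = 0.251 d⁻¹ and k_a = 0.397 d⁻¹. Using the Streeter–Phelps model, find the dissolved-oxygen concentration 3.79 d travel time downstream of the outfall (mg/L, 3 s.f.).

DO ≈ 5.28 mg/L

Mixed DO = (14.1×9.46 + 1.73×1.96)/(14.1+1.73) = 136.8/15.83 = 8.640 mg/L.
Mixed L₀ = (14.1×4.47 + 1.73×122)/(15.83) = 274.1/15.83 = 17.31 mg/L.
Initial deficit D₀ = C_s − DO₀ = 10.6 − 8.640 = 1.960 mg/L.
D(3.79) = [0.251×17.31/(0.397−0.251)](e^(−0.251×3.79) − e^(−0.397×3.79)) + 1.960 e^(−0.397×3.79)
= 29.77 × (0.3862 − 0.2221) + 1.960 × 0.2221 = 5.321 mg/L.
DO = 10.6 − 5.321 = 5.279 mg/L.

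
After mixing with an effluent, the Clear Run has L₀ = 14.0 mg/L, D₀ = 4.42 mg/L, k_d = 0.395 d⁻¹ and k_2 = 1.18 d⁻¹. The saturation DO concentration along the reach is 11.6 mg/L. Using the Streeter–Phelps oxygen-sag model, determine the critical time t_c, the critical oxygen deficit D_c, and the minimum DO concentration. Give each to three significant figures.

t_c ≈ 0.136 d; D_c ≈ 4.44 mg/L; min DO ≈ 7.16 mg/L

With k_2/k_d = 2.987 and 1 − D₀(k_2−k_d)/(k_d L₀) = 0.3726,
t_c = ln(2.987 × 0.3726) / (1.18 − 0.395) = ln(1.113) / 0.7850 = 0.1070/0.7850 = 0.1364 d.
L(t_c) = L₀ e^(−k_d t_c) = 14.0 × 0.9476 = 13.27 mg/L, and at the critical point k_2 D_c = k_d L, so D_c = (0.395/1.18) × 13.27 = 4.441 mg/L.
Minimum DO = C_s − D_c = 11.6 − 4.441 = 7.159 mg/L.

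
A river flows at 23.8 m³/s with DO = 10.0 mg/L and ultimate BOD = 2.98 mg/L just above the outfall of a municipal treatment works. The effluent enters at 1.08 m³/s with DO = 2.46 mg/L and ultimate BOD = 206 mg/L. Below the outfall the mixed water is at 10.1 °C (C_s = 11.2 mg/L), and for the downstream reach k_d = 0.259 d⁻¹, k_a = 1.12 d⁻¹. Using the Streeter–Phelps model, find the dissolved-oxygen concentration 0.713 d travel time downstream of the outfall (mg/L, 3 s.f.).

DO ≈ 9.16 mg/L

Mixed DO = (23.8×10.0 + 1.08×2.46)/(23.8+1.08) = 240.7/24.88 = 9.673 mg/L.
Mixed L₀ = (23.8×2.98 + 1.08×206)/(24.88) = 293.4/24.88 = 11.79 mg/L.
Initial deficit D₀ = C_s − DO₀ = 11.2 − 9.673 = 1.527 mg/L.
D(0.713) = [0.259×11.79/(1.12−0.259)](e^(−0.259×0.713) − e^(−1.12×0.713)) + 1.527 e^(−1.12×0.713)
= 3.547 × (0.8314 − 0.4500) + 1.527 × 0.4500 = 2.040 mg/L.
DO = 11.2 − 2.040 = 9.160 mg/L.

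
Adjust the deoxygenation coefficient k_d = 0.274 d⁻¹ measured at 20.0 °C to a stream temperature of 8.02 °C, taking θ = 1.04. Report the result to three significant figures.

k_d(T₂) = k_d(T₁) · θ^(T₂−T₁) = 0.274 × 1.04^(8.02−20.0)
= 0.274 × 1.04^-12.0 = 0.274 × 0.6251 = 0.1713 d⁻¹.

k_d ≈ 0.171 d⁻¹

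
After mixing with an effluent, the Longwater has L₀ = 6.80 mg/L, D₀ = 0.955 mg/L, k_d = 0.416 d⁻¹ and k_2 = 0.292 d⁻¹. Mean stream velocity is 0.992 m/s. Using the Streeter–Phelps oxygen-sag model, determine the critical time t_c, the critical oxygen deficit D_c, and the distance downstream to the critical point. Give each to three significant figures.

With k_2/k_d = 0.7019 and 1 − D₀(k_2−k_d)/(k_d L₀) = 1.042,
t_c = ln(0.7019 × 1.042) / (0.292 − 0.416) = ln(0.7313) / -0.1240 = -0.3129/-0.1240 = 2.524 d.
L(t_c) = L₀ e^(−k_d t_c) = 6.80 × 0.3500 = 2.380 mg/L, and at the critical point k_2 D_c = k_d L, so D_c = (0.416/0.292) × 2.380 = 3.391 mg/L.
x_c = v t_c = 0.992 m/s × 2.524 d × 86400 s/d = 216300 m ≈ 216 km.

t_c ≈ 2.52 d; D_c ≈ 3.39 mg/L; x_c ≈ 216 km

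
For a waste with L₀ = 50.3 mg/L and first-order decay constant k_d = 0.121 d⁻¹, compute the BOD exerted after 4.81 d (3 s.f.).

y ≈ 22.2 mg/L

y_t = L₀(1 − e^(−k_d t)) = 50.3 × (1 − e^(−0.121×4.81))
= 50.3 × (1 − 0.5588) = 50.3 × 0.4412 = 22.19 mg/L.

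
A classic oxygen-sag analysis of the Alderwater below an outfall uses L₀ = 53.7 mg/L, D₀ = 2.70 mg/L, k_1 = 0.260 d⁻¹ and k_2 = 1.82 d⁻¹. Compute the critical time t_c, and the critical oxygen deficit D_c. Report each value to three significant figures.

t_c = [1/(k_2−k_1)] ln[(k_2/k_1)(1 − D₀(k_2−k_1)/(k_1 L₀))]
= [1/(1.82−0.260)] ln[(1.82/0.260)(1 − 2.70×1.560/(0.260×53.7))]
= (1/1.560) ln[7.000 × 0.6983] = 0.6410 × ln(4.888) = 0.6410 × 1.587 = 1.017 d.
L(t_c) = L₀ e^(−k_1 t_c) = 53.7 × 0.7676 = 41.22 mg/L, and at the critical point k_2 D_c = k_1 L, so D_c = (0.260/1.82) × 41.22 = 5.889 mg/L.

t_c ≈ 1.02 d; D_c ≈ 5.89 mg/L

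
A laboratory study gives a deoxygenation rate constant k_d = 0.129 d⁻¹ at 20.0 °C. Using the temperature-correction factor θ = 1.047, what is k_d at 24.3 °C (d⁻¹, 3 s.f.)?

k_d(T₂) = k_d(T₁) · θ^(T₂−T₁) = 0.129 × 1.047^(24.3−20.0)
= 0.129 × 1.047^4.30 = 0.129 × 1.218 = 0.1572 d⁻¹.

k_d ≈ 0.157 d⁻¹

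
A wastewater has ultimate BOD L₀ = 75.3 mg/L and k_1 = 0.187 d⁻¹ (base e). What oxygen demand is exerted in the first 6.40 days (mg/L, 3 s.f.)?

y_t = L₀(1 − e^(−k_1 t)) = 75.3 × (1 − e^(−0.187×6.40))
= 75.3 × (1 − 0.3022) = 75.3 × 0.6978 = 52.55 mg/L.

y ≈ 52.5 mg/L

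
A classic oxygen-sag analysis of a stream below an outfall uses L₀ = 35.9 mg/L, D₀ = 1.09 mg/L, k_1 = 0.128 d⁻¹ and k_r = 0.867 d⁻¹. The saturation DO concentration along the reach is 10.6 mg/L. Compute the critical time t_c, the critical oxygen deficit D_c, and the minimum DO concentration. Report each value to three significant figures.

t_c ≈ 2.33 d; D_c ≈ 3.93 mg/L; min DO ≈ 6.67 mg/L

t_c = [1/(k_r−k_1)] ln[(k_r/k_1)(1 − D₀(k_r−k_1)/(k_1 L₀))]
= [1/(0.867−0.128)] ln[(0.867/0.128)(1 − 1.09×0.7390/(0.128×35.9))]
= (1/0.7390) ln[6.773 × 0.8247] = 1.353 × ln(5.586) = 1.353 × 1.720 = 2.328 d.
L(t_c) = L₀ e^(−k_1 t_c) = 35.9 × 0.7423 = 26.65 mg/L, and at the critical point k_r D_c = k_1 L, so D_c = (0.128/0.867) × 26.65 = 3.934 mg/L.
Minimum DO = C_s − D_c = 10.6 − 3.934 = 6.666 mg/L.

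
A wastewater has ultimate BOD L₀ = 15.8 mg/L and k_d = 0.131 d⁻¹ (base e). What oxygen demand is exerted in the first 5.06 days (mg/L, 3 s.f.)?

y ≈ 7.66 mg/L

y_t = L₀(1 − e^(−k_d t)) = 15.8 × (1 − e^(−0.131×5.06))
= 15.8 × (1 − 0.5154) = 15.8 × 0.4846 = 7.657 mg/L.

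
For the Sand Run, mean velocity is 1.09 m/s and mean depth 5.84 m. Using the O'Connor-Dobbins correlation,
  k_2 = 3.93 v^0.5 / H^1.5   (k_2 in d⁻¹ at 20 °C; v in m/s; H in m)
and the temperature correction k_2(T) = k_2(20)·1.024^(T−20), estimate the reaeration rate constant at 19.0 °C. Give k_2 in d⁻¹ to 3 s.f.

k_2(20) = 3.93 × 1.09^0.5 / 5.84^1.5 = 3.93 × 1.044 / 14.11 = 0.2907 d⁻¹.
k_2(19.0) = 0.2907 × 1.024^(19.0−20) = 0.2907 × 0.9766 = 0.2839 d⁻¹.

k_2 ≈ 0.284 d⁻¹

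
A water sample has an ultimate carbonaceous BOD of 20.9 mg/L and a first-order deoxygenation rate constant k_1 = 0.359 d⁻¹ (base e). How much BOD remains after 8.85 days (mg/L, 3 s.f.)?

L ≈ 0.872 mg/L

L_t = L₀ e^(−k_1 t) = 20.9 × e^(−0.359×8.85) = 20.9 × 0.04170 = 0.8716 mg/L.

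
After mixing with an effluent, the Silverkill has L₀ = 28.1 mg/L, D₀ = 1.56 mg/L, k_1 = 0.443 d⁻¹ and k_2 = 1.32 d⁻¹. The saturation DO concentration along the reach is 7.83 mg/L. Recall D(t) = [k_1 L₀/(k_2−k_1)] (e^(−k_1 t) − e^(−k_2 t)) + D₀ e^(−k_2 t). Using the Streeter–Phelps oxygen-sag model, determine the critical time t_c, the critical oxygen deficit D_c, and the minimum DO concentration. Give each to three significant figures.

At the critical point dD/dt = 0, so k_1 L₀ e^(−k_1 t) = k_2 D. Substituting D(t) from the Streeter–Phelps equation and solving for t gives
t_c = ln[(k_2/k_1)(1 − D₀(k_2−k_1)/(k_1 L₀))] / (k_2−k_1).
Here k_2−k_1 = 0.8770 d⁻¹ and 1 − D₀(k_2−k_1)/(k_1 L₀) = 1 − 1.56×0.8770/(0.443×28.1) = 0.8901, so
t_c = ln(2.980 × 0.8901) / 0.8770 = 0.9754 / 0.8770 = 1.112 d.
D_c = (k_1/k_2) L₀ e^(−k_1 t_c) = (0.443/1.32) × 28.1 × e^(−0.443×1.112) = 0.3356 × 28.1 × 0.6110 = 5.762 mg/L.
Minimum DO = C_s − D_c = 7.83 − 5.762 = 2.068 mg/L.

t_c ≈ 1.11 d; D_c ≈ 5.76 mg/L; min DO ≈ 2.07 mg/L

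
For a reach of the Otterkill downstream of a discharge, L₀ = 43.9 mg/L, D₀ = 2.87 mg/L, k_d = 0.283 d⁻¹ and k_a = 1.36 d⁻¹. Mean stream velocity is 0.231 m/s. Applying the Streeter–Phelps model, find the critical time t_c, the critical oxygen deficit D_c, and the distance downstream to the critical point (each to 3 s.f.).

With k_a/k_d = 4.806 and 1 − D₀(k_a−k_d)/(k_d L₀) = 0.7512,
t_c = ln(4.806 × 0.7512) / (1.36 − 0.283) = ln(3.610) / 1.077 = 1.284/1.077 = 1.192 d.
D_c = (k_d/k_a) L₀ e^(−k_d t_c) = (0.283/1.36) × 43.9 × e^(−0.283×1.192) = 0.2081 × 43.9 × 0.7137 = 6.520 mg/L.
x_c = v t_c = 0.231 m/s × 1.192 d × 86400 s/d = 23790 m ≈ 23.8 km.

t_c ≈ 1.19 d; D_c ≈ 6.52 mg/L; x_c ≈ 23.8 km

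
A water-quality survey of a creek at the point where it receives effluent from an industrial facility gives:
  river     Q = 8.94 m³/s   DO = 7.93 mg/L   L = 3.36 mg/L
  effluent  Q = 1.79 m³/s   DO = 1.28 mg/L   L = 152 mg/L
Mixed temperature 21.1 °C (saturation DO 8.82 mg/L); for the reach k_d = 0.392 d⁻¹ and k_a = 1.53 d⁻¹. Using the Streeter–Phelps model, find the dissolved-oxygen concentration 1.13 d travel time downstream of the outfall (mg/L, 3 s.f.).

DO ≈ 3.96 mg/L

Mixed DO = (8.94×7.93 + 1.79×1.28)/(8.94+1.79) = 73.19/10.73 = 6.821 mg/L.
Mixed L₀ = (8.94×3.36 + 1.79×152)/(10.73) = 302.1/10.73 = 28.16 mg/L.
Initial deficit D₀ = C_s − DO₀ = 8.82 − 6.821 = 1.999 mg/L.
D(1.13) = [0.392×28.16/(1.53−0.392)](e^(−0.392×1.13) − e^(−1.53×1.13)) + 1.999 e^(−1.53×1.13)
= 9.699 × (0.6421 − 0.1775) + 1.999 × 0.1775 = 4.861 mg/L.
DO = 8.82 − 4.861 = 3.959 mg/L.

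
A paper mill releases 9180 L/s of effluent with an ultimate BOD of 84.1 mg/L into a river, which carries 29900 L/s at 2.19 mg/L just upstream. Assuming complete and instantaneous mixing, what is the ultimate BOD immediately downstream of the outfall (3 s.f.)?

Flow-weighted mixing: C = (Q_r C_r + Q_w C_w)/(Q_r + Q_w)
= (29900×2.19 + 9180×84.1)/(29900 + 9180) = 837500/39080 = 21.43 mg/L.

21.4 mg/L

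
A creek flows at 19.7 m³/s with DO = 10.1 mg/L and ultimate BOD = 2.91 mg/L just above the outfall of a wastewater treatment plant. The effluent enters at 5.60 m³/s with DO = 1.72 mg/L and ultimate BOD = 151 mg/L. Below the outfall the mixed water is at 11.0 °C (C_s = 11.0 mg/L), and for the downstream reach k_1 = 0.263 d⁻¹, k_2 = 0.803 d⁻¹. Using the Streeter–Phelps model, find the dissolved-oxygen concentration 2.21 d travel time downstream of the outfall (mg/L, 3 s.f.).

Mixed DO = (19.7×10.1 + 5.60×1.72)/(19.7+5.60) = 208.6/25.30 = 8.245 mg/L.
Mixed L₀ = (19.7×2.91 + 5.60×151)/(25.30) = 902.9/25.30 = 35.69 mg/L.
Initial deficit D₀ = C_s − DO₀ = 11.0 − 8.245 = 2.755 mg/L.
D(2.21) = [0.263×35.69/(0.803−0.263)](e^(−0.263×2.21) − e^(−0.803×2.21)) + 2.755 e^(−0.803×2.21)
= 17.38 × (0.5592 − 0.1695) + 2.755 × 0.1695 = 7.240 mg/L.
DO = 11.0 − 7.240 = 3.760 mg/L.

DO ≈ 3.76 mg/L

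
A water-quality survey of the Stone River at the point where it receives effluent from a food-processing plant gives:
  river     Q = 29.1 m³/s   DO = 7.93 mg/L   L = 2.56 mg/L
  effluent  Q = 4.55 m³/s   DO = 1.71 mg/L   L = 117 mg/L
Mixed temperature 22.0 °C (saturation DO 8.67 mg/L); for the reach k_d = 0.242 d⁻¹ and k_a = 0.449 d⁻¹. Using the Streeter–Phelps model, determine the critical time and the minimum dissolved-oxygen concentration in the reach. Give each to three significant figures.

Mixed DO = (29.1×7.93 + 4.55×1.71)/(29.1+4.55) = 238.5/33.65 = 7.089 mg/L.
Mixed L₀ = (29.1×2.56 + 4.55×117)/(33.65) = 606.8/33.65 = 18.03 mg/L.
Initial deficit D₀ = C_s − DO₀ = 8.67 − 7.089 = 1.581 mg/L.
t_c = (1/0.2070) ln[(0.449/0.242)(1 − 1.581×0.2070/(0.242×18.03))] = 4.831 × ln(1.716) = 2.609 d.
D_c = (0.242/0.449) × 18.03 × e^(−0.242×2.609) = 0.5390 × 18.03 × 0.5318 = 5.169 mg/L.
Minimum DO = 8.67 − 5.169 = 3.501 mg/L.

t_c ≈ 2.61 d; minimum DO ≈ 3.50 mg/L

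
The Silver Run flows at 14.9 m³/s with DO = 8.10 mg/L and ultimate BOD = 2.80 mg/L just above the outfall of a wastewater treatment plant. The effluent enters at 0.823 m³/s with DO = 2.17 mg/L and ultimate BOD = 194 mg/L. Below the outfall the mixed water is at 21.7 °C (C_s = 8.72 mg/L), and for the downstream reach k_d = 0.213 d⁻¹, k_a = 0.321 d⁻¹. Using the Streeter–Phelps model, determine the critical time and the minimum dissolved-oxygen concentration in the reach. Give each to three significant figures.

t_c ≈ 3.45 d; minimum DO ≈ 4.64 mg/L

Mixed DO = (14.9×8.10 + 0.823×2.17)/(14.9+0.823) = 122.5/15.72 = 7.790 mg/L.
Mixed L₀ = (14.9×2.80 + 0.823×194)/(15.72) = 201.4/15.72 = 12.81 mg/L.
Initial deficit D₀ = C_s − DO₀ = 8.72 − 7.790 = 0.9304 mg/L.
t_c = (1/0.1080) ln[(0.321/0.213)(1 − 0.9304×0.1080/(0.213×12.81))] = 9.259 × ln(1.452) = 3.450 d.
D_c = (0.213/0.321) × 12.81 × e^(−0.213×3.450) = 0.6636 × 12.81 × 0.4796 = 4.076 mg/L.
Minimum DO = 8.72 − 4.076 = 4.644 mg/L.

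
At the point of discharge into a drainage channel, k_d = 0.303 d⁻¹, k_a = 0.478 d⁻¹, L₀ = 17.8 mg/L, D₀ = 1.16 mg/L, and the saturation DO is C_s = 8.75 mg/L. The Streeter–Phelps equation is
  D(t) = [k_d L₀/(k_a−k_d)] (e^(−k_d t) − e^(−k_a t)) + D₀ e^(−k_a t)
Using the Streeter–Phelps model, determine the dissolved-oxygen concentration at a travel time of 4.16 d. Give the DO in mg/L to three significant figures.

DO ≈ 4.07 mg/L

k_d L₀/(k_a−k_d) = 0.303×17.8/(0.478−0.303) = 5.393/0.1750 = 30.82 mg/L.
e^(−k_d t) = e^(−0.303×4.160) = 0.2835; e^(−k_a t) = e^(−0.478×4.160) = 0.1369.
D = 30.82 × (0.2835 − 0.1369) + 1.16 × 0.1369 = 4.519 + 0.1588 = 4.677 mg/L.
DO = C_s − D = 8.75 − 4.677 = 4.073 mg/L.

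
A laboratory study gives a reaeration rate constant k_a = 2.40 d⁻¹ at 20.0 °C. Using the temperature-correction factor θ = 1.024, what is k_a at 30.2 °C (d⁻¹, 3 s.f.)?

k_a(T₂) = k_a(T₁) · θ^(T₂−T₁) = 2.40 × 1.024^(30.2−20.0)
= 2.40 × 1.024^10.2 = 2.40 × 1.274 = 3.057 d⁻¹.

k_a ≈ 3.06 d⁻¹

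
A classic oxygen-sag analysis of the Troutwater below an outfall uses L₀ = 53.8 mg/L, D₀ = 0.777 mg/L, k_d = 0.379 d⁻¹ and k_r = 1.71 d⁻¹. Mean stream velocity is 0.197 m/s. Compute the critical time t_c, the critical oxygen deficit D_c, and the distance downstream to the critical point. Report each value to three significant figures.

At the critical point dD/dt = 0, so k_d L₀ e^(−k_d t) = k_r D. Substituting D(t) from the Streeter–Phelps equation and solving for t gives
t_c = ln[(k_r/k_d)(1 − D₀(k_r−k_d)/(k_d L₀))] / (k_r−k_d).
Here k_r−k_d = 1.331 d⁻¹ and 1 − D₀(k_r−k_d)/(k_d L₀) = 1 − 0.777×1.331/(0.379×53.8) = 0.9493, so
t_c = ln(4.512 × 0.9493) / 1.331 = 1.455 / 1.331 = 1.093 d.
D_c = (k_d/k_r) L₀ e^(−k_d t_c) = (0.379/1.71) × 53.8 × e^(−0.379×1.093) = 0.2216 × 53.8 × 0.6609 = 7.880 mg/L.
x_c = v t_c = 0.197 m/s × 1.093 d × 86400 s/d = 18600 m ≈ 18.6 km.

t_c ≈ 1.09 d; D_c ≈ 7.88 mg/L; x_c ≈ 18.6 km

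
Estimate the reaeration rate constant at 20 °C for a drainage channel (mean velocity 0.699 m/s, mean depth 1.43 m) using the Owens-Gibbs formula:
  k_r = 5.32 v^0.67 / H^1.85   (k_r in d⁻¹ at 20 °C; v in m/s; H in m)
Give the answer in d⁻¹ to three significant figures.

k_r = 5.32 × 0.699^0.67 / 1.43^1.85 = 5.32 × 0.7867 / 1.938 = 2.159 d⁻¹.

k_r ≈ 2.16 d⁻¹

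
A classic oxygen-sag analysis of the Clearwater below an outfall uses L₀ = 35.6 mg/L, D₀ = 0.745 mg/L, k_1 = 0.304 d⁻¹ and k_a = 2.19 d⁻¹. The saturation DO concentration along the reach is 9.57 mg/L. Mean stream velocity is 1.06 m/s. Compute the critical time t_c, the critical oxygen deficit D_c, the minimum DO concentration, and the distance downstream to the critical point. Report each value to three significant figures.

At the critical point dD/dt = 0, so k_1 L₀ e^(−k_1 t) = k_a D. Substituting D(t) from the Streeter–Phelps equation and solving for t gives
t_c = ln[(k_a/k_1)(1 − D₀(k_a−k_1)/(k_1 L₀))] / (k_a−k_1).
Here k_a−k_1 = 1.886 d⁻¹ and 1 − D₀(k_a−k_1)/(k_1 L₀) = 1 − 0.745×1.886/(0.304×35.6) = 0.8702, so
t_c = ln(7.204 × 0.8702) / 1.886 = 1.836 / 1.886 = 0.9733 d.
D_c = (k_1/k_a) L₀ e^(−k_1 t_c) = (0.304/2.19) × 35.6 × e^(−0.304×0.9733) = 0.1388 × 35.6 × 0.7439 = 3.676 mg/L.
Minimum DO = C_s − D_c = 9.57 − 3.676 = 5.894 mg/L.
x_c = v t_c = 1.06 m/s × 0.9733 d × 86400 s/d = 89130 m ≈ 89.1 km.

t_c ≈ 0.973 d; D_c ≈ 3.68 mg/L; min DO ≈ 5.89 mg/L; x_c ≈ 89.1 km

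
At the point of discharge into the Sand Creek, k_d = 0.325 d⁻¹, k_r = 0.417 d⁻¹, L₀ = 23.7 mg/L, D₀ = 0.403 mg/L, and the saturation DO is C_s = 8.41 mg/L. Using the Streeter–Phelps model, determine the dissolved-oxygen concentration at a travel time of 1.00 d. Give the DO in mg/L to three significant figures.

DO ≈ 2.83 mg/L

k_d L₀/(k_r−k_d) = 0.325×23.7/(0.417−0.325) = 7.702/0.09200 = 83.72 mg/L.
e^(−k_d t) = e^(−0.325×1.000) = 0.7225; e^(−k_r t) = e^(−0.417×1.000) = 0.6590.
D = 83.72 × (0.7225 − 0.6590) + 0.403 × 0.6590 = 5.317 + 0.2656 = 5.583 mg/L.
DO = C_s − D = 8.41 − 5.583 = 2.827 mg/L.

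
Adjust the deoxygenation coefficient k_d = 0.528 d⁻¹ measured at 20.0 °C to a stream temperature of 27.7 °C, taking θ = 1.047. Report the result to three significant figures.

k_d(T₂) = k_d(T₁) · θ^(T₂−T₁) = 0.528 × 1.047^(27.7−20.0)
= 0.528 × 1.047^7.70 = 0.528 × 1.424 = 0.7520 d⁻¹.

k_d ≈ 0.752 d⁻¹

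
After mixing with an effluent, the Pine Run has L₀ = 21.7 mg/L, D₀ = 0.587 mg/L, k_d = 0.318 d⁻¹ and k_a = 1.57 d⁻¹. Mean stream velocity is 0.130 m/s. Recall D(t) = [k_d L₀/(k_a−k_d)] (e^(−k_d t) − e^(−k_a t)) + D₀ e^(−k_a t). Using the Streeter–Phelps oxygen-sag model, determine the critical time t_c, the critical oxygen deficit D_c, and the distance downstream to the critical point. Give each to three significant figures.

t_c = [1/(k_a−k_d)] ln[(k_a/k_d)(1 − D₀(k_a−k_d)/(k_d L₀))]
= [1/(1.57−0.318)] ln[(1.57/0.318)(1 − 0.587×1.252/(0.318×21.7))]
= (1/1.252) ln[4.937 × 0.8935] = 0.7987 × ln(4.411) = 0.7987 × 1.484 = 1.185 d.
D_c = (k_d/k_a) L₀ e^(−k_d t_c) = (0.318/1.57) × 21.7 × e^(−0.318×1.185) = 0.2025 × 21.7 × 0.6859 = 3.015 mg/L.
x_c = v t_c = 0.130 m/s × 1.185 d × 86400 s/d = 13310 m ≈ 13.3 km.

t_c ≈ 1.19 d; D_c ≈ 3.01 mg/L; x_c ≈ 13.3 km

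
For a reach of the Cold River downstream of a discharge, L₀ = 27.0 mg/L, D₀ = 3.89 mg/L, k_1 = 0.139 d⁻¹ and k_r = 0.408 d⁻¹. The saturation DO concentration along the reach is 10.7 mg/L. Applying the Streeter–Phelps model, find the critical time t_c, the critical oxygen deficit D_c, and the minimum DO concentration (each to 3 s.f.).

t_c ≈ 2.79 d; D_c ≈ 6.24 mg/L; min DO ≈ 4.46 mg/L

With k_r/k_1 = 2.935 and 1 − D₀(k_r−k_1)/(k_1 L₀) = 0.7212,
t_c = ln(2.935 × 0.7212) / (0.408 − 0.139) = ln(2.117) / 0.2690 = 0.7499/0.2690 = 2.788 d.
D_c = (k_1/k_r) L₀ e^(−k_1 t_c) = (0.139/0.408) × 27.0 × e^(−0.139×2.788) = 0.3407 × 27.0 × 0.6787 = 6.243 mg/L.
Minimum DO = C_s − D_c = 10.7 − 6.243 = 4.457 mg/L.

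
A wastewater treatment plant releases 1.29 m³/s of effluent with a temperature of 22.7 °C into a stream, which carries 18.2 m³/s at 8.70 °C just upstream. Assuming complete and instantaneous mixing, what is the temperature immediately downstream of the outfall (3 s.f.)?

9.63 °C

Flow-weighted mixing: C = (Q_r C_r + Q_w C_w)/(Q_r + Q_w)
= (18.2×8.70 + 1.29×22.7)/(18.2 + 1.29) = 187.6/19.49 = 9.627 °C.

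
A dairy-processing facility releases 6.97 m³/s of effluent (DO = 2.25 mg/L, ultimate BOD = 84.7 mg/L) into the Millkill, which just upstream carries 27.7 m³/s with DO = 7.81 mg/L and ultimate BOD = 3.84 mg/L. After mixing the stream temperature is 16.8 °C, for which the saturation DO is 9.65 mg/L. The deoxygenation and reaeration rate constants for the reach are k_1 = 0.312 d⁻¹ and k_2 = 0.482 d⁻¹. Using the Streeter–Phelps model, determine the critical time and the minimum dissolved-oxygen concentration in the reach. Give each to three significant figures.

Mixed DO = (27.7×7.81 + 6.97×2.25)/(27.7+6.97) = 232.0/34.67 = 6.692 mg/L.
Mixed L₀ = (27.7×3.84 + 6.97×84.7)/(34.67) = 696.7/34.67 = 20.10 mg/L.
Initial deficit D₀ = C_s − DO₀ = 9.65 − 6.692 = 2.958 mg/L.
t_c = (1/0.1700) ln[(0.482/0.312)(1 − 2.958×0.1700/(0.312×20.10))] = 5.882 × ln(1.421) = 2.067 d.
D_c = (0.312/0.482) × 20.10 × e^(−0.312×2.067) = 0.6473 × 20.10 × 0.5248 = 6.826 mg/L.
Minimum DO = 9.65 − 6.826 = 2.824 mg/L.

t_c ≈ 2.07 d; minimum DO ≈ 2.82 mg/L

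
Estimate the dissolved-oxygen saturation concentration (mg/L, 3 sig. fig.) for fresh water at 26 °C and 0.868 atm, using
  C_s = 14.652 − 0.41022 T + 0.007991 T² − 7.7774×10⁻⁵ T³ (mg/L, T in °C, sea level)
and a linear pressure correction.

At sea level: C_s = 14.652 − 0.41022×26 + 0.007991×26² − 7.7774×10⁻⁵×26³ = 8.021 mg/L.
Pressure correction: C_s' = 8.021 × 0.868 = 6.962 mg/L.

C_s ≈ 6.96 mg/L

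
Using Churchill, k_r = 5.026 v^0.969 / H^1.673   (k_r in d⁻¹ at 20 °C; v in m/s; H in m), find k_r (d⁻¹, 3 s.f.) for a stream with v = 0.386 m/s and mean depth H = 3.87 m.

k_r = 5.026 × 0.386^0.969 / 3.87^1.673 = 5.026 × 0.3976 / 9.621 = 0.2077 d⁻¹.

k_r ≈ 0.208 d⁻¹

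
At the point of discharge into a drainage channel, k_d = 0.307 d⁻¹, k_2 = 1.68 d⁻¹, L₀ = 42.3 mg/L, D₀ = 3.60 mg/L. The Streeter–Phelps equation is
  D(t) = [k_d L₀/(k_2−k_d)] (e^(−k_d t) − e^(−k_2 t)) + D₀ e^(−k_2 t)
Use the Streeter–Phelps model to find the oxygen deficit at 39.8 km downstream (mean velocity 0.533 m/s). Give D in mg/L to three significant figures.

D ≈ 5.88 mg/L

Travel time t = x/v = 39.8 km / (0.533 m/s) = 39800 m / 0.533 m/s = 74670 s = 0.8643 d.
k_d L₀/(k_2−k_d) = 0.307×42.3/(1.68−0.307) = 12.99/1.373 = 9.458 mg/L.
e^(−k_d t) = e^(−0.307×0.8643) = 0.7670; e^(−k_2 t) = e^(−1.68×0.8643) = 0.2341.
D = 9.458 × (0.7670 − 0.2341) + 3.60 × 0.2341 = 5.040 + 0.8428 = 5.883 mg/L.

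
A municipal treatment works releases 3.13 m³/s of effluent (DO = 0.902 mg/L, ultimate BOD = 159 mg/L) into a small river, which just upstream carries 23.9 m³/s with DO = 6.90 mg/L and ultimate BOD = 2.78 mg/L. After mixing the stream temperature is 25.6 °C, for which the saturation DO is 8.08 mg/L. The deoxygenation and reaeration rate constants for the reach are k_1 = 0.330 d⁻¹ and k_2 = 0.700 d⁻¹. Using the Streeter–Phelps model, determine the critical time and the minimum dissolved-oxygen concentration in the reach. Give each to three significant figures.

t_c ≈ 1.75 d; minimum DO ≈ 2.55 mg/L

Mixed DO = (23.9×6.90 + 3.13×0.902)/(23.9+3.13) = 167.7/27.03 = 6.205 mg/L.
Mixed L₀ = (23.9×2.78 + 3.13×159)/(27.03) = 564.1/27.03 = 20.87 mg/L.
Initial deficit D₀ = C_s − DO₀ = 8.08 − 6.205 = 1.875 mg/L.
t_c = (1/0.3700) ln[(0.700/0.330)(1 − 1.875×0.3700/(0.330×20.87))] = 2.703 × ln(1.908) = 1.746 d.
D_c = (0.330/0.700) × 20.87 × e^(−0.330×1.746) = 0.4714 × 20.87 × 0.5621 = 5.531 mg/L.
Minimum DO = 8.08 − 5.531 = 2.549 mg/L.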